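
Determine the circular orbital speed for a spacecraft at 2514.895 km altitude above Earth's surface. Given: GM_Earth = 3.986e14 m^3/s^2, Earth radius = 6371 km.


r = R_E + alt = 6371.0 + 2514.895 = 8885.8950 km = 8.885895e+06 m
v = sqrt(mu/r) = sqrt(3.986e14 / 8.885895e+06) = 6697.5823 m/s = 6.6976 km/s

6.6976 km/s


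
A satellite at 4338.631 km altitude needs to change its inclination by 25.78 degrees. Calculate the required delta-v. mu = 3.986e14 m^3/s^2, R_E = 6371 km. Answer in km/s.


r = 10709.6310 km = 1.0709631e+07 m
V = sqrt(mu/r) = 6100.7242 m/s
di = 25.78 deg = 0.4499459 rad
dV = 2*V*sin(di/2) = 2*6100.7242*sin(0.2249729)
dV = 2721.8989 m/s = 2.7219 km/s

2.7219 km/s


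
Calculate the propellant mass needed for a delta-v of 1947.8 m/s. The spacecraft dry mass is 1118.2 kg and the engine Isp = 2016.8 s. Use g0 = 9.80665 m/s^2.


ve = Isp * g0 = 2016.8 * 9.80665 = 19778.051720 m/s
mass ratio = exp(dv/ve) = exp(1947.8/19778.051720) = 1.10349554
m_prop = m_dry * (mr - 1) = 1118.2 * (1.10349554 - 1)
m_prop = 115.7287 kg

115.7287 kg


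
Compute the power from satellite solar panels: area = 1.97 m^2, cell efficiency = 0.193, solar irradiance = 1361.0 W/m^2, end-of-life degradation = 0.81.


P = area * eta * S * degradation
P = 1.97 * 0.193 * 1361.0 * 0.81
P = 419.1473 W

419.1473 W


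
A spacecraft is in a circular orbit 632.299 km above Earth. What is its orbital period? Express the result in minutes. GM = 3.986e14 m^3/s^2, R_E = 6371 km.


r = 7003.2990 km = 7.003299e+06 m
T = 2*pi*sqrt(r^3/mu) = 2*pi*sqrt(3.4348518e+20 / 3.986e14)
T = 5832.6407 s = 97.2107 min

97.2107 minutes


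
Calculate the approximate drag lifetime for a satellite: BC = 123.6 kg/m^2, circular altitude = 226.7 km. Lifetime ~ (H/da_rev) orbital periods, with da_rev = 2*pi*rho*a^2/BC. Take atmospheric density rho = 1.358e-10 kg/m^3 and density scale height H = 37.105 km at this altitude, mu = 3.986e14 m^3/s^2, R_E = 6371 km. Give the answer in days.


a = R_E + alt = 6597.7000 km = 6.5977e+06 m
da_rev = 2*pi*rho*a^2/BC = 2*pi*1.358e-10*(6.5977e+06)^2/123.6 = 300.501259 m per revolution
N = H/da_rev = 37105.0000 m / 300.501259 m = 123.4770 revolutions
P = 2*pi*sqrt(a^3/mu) = 5333.3498 s
lifetime = N*P = 123.4770 * 5333.3498 = 658546.1384 s = 7.6221 days

7.6221 days


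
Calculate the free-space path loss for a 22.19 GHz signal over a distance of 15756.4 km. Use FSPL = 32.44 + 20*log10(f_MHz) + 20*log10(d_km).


f = 22.19 GHz = 22190.0000 MHz
d = 15756.4 km
FSPL = 32.44 + 20*log10(22190.0000) + 20*log10(15756.4)
FSPL = 32.44 + 86.9231 + 83.9491
FSPL = 203.3123 dB

203.3123 dB


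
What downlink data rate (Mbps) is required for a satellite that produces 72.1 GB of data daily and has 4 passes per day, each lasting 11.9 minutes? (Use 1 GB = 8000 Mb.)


total contact time = 4 * 11.9 * 60 = 2856.0000 s
data = 72.1 GB = 576800.0000 Mb
rate = 576800.0000 / 2856.0000 = 201.9608 Mbps

201.9608 Mbps


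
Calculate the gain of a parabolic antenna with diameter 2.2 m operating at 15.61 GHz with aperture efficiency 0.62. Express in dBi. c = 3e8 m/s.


lambda = c/f = 3e8 / 1.561e+10 = 0.01921845 m
G = eta*(pi*D/lambda)^2 = 0.62*(pi*2.2/0.01921845)^2
G = 80186.2850 (linear)
G = 10*log10(80186.2850) = 49.0410 dBi

49.0410 dBi


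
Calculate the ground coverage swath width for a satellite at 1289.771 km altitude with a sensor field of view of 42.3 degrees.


FOV = 42.3 deg = 0.7382743 rad
swath = 2 * alt * tan(FOV/2) = 2 * 1289.771 * tan(0.3691371)
swath = 2 * 1289.771 * 0.3868708
swath = 997.9495 km

997.9495 km


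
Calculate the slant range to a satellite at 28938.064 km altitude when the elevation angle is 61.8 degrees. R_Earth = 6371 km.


h = 28938.064 km, el = 61.8 deg
d = -R_E*sin(el) + sqrt((R_E*sin(el))^2 + 2*R_E*h + h^2)
d = -6371.0000*sin(1.0786) + sqrt((6371.0000*0.8813035)^2 + 2*6371.0000*28938.064 + 28938.064^2)
d = 29565.6956 km

29565.6956 km


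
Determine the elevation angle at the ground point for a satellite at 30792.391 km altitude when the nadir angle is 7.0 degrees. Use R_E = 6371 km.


r = R_E + alt = 37163.3910 km
Law of sines in the satellite / Earth-center / ground-point triangle:
  sin(nadir)/R_E = sin(90 + el)/r  =>  cos(el) = (r/R_E)*sin(nadir)
cos(el) = (37163.3910 / 6371.0000) * sin(7.0 deg) = 0.7108897
el = arccos(0.7108897) = 44.6927 deg
(Earth-central angle = 90 - nadir - el = 38.3073 deg)

44.6927 degrees


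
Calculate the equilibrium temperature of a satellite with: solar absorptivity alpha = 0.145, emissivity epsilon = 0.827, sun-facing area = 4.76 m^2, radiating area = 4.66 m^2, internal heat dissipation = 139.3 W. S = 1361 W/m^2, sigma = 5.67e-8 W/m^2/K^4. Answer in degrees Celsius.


Numerator = alpha*S*A_sun + Q_int = 0.145*1361*4.76 + 139.3 = 1078.6622 W
Denominator = eps*sigma*A_rad = 0.827*5.67e-8*4.66 = 2.1851159e-07 W/K^4
T^4 = 4.9364072e+09 K^4
T = 265.0652 K = -8.0848 C

-8.0848 degrees Celsius


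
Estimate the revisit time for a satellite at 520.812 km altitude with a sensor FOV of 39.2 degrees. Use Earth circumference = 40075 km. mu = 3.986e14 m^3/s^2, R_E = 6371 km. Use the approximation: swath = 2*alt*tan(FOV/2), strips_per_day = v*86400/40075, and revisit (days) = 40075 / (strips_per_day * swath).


swath = 2*520.812*tan(0.3420845) = 370.9056 km
v = sqrt(mu/r) = 7605.0476 m/s = 7.6050 km/s
strips/day = v*86400/40075 = 7.6050*86400/40075 = 16.3962
coverage/day = strips * swath = 16.3962 * 370.9056 = 6081.4279 km
revisit = 40075 / 6081.4279 = 6.5897 days

6.5897 days


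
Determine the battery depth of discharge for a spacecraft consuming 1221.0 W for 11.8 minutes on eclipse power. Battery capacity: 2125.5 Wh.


E_used = P * t / 60 = 1221.0 * 11.8 / 60 = 240.1300 Wh
DOD = E_used / E_total * 100 = 240.1300 / 2125.5 * 100
DOD = 11.2976 %

11.2976 %


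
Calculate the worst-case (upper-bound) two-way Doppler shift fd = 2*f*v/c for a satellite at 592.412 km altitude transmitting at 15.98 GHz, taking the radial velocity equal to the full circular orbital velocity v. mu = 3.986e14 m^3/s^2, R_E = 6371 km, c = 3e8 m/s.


r = 6.963412e+06 m
v = sqrt(mu/r) = 7565.8478 m/s (worst-case radial velocity)
f = 15.98 GHz = 1.598e+10 Hz
fd = 2*f*v/c = 2*1.598e+10*7565.8478/3.0e+08
fd = 806014.9873 Hz

806014.9873 Hz


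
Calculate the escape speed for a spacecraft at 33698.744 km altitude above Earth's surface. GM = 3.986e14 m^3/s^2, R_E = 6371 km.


r = 6371.0 + 33698.744 = 40069.7440 km = 4.0069744e+07 m
v_esc = sqrt(2*mu/r) = sqrt(2*3.986e14 / 4.0069744e+07)
v_esc = 4460.4160 m/s = 4.4604 km/s

4.4604 km/s


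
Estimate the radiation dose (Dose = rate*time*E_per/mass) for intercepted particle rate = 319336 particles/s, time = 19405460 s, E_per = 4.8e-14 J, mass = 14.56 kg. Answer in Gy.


Total energy deposited = rate * time * E_per
  = 319336 * 19405460 * 4.8e-14 = 0.2974494 J
Dose = E_total / mass = 0.2974494 / 14.56
Dose = 0.02042922 Gy

0.0204 Gy


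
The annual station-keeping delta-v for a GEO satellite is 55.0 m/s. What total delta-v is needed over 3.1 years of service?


dV = rate * years = 55.0 * 3.1
dV = 170.5000 m/s

170.5000 m/s


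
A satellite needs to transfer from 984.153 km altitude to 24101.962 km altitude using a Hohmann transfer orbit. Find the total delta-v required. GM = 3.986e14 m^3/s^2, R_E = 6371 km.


r1 = 7355.1530 km = 7.355153e+06 m
r2 = 30472.9620 km = 3.0472962e+07 m
dv1 = sqrt(mu/r1)*(sqrt(2*r2/(r1+r2)) - 1) = 1982.4966 m/s
dv2 = sqrt(mu/r2)*(1 - sqrt(2*r1/(r1+r2))) = 1361.3357 m/s
total dv = |dv1| + |dv2| = 1982.4966 + 1361.3357 = 3343.8323 m/s = 3.3438 km/s

3.3438 km/s


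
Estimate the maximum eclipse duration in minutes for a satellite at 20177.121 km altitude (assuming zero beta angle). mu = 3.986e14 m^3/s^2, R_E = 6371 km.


r = 26548.1210 km
T = 717.4814 min
Eclipse fraction = arcsin(R_E/r)/pi = arcsin(6371.0000/26548.1210)/pi
= arcsin(0.2399793)/pi = 0.07714067
Eclipse duration = 0.07714067 * 717.4814 = 55.3470 min

55.3470 minutes


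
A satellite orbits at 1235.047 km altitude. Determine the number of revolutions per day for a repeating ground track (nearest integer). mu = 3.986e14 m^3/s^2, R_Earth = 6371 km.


r = 7.606047e+06 m
T = 2*pi*sqrt(r^3/mu) = 6601.6079 s = 110.0268 min
revs/day = 1440 / 110.0268 = 13.0877
Rounded: 13 revolutions per day

13 revolutions per day


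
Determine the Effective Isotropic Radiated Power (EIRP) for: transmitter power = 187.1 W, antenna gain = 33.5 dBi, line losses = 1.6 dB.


Pt = 187.1 W = 22.7207 dBW
EIRP = Pt_dBW + Gt - losses = 22.7207 + 33.5 - 1.6 = 54.6207 dBW

54.6207 dBW


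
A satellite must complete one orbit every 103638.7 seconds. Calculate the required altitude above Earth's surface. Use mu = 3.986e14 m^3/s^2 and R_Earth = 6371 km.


T = 103638.7 s
r = (mu*T^2/(4*pi^2))^(1/3) = (3.986e14 * 103638.7^2 / (4*pi^2))^(1/3)
r = 4.7687786e+07 m = 47687.7857 km
alt = r - R_E = 47687.7857 - 6371 = 41316.7857 km

41316.7857 km


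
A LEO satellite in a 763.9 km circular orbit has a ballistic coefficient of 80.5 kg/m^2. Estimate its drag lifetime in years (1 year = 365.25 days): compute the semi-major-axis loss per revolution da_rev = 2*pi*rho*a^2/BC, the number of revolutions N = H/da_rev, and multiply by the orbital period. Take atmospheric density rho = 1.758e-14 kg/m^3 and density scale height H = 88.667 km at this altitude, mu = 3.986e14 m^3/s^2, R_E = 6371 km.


a = R_E + alt = 7134.9000 km = 7.1349e+06 m
da_rev = 2*pi*rho*a^2/BC = 2*pi*1.758e-14*(7.1349e+06)^2/80.5 = 0.069851967 m per revolution
N = H/da_rev = 88667.0000 m / 0.069851967 m = 1.2693558e+06 revolutions
P = 2*pi*sqrt(a^3/mu) = 5997.8149 s
lifetime = N*P = 1.2693558e+06 * 5997.8149 = 7.6133612e+09 s = 88117.6059 days
years = 88117.6059 / 365.25 = 241.2529 years

241.2529 years


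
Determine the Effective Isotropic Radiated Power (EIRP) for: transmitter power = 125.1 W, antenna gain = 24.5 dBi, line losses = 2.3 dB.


Pt = 125.1 W = 20.9726 dBW
EIRP = Pt_dBW + Gt - losses = 20.9726 + 24.5 - 2.3 = 43.1726 dBW

43.1726 dBW


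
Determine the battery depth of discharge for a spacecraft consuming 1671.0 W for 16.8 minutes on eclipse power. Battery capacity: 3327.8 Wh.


E_used = P * t / 60 = 1671.0 * 16.8 / 60 = 467.8800 Wh
DOD = E_used / E_total * 100 = 467.8800 / 3327.8 * 100
DOD = 14.0597 %

14.0597 %


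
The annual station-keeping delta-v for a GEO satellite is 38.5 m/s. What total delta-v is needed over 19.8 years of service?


dV = rate * years = 38.5 * 19.8
dV = 762.3000 m/s

762.3000 m/s


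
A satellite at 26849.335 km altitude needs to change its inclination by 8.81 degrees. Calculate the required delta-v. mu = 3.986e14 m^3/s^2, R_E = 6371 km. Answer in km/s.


r = 33220.3350 km = 3.3220335e+07 m
V = sqrt(mu/r) = 3463.9103 m/s
di = 8.81 deg = 0.1537635 rad
dV = 2*V*sin(di/2) = 2*3463.9103*sin(0.07688175)
dV = 532.0985 m/s = 0.5320985 km/s

0.5321 km/s


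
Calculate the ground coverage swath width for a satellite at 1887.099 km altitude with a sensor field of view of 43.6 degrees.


FOV = 43.6 deg = 0.7609636 rad
swath = 2 * alt * tan(FOV/2) = 2 * 1887.099 * tan(0.3804818)
swath = 2 * 1887.099 * 0.3999715
swath = 1509.5715 km

1509.5715 km


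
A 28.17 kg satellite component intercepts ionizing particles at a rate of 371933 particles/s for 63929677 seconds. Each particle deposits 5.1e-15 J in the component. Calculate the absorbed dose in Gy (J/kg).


Total energy deposited = rate * time * E_per
  = 371933 * 63929677 * 5.1e-15 = 0.1212655 J
Dose = E_total / mass = 0.1212655 / 28.17
Dose = 0.004304776 Gy

0.0043 Gy


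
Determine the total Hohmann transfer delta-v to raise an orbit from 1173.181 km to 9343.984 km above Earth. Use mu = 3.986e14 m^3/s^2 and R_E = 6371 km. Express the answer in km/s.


r1 = 7544.1810 km = 7.544181e+06 m
r2 = 15714.9840 km = 1.5714984e+07 m
dv1 = sqrt(mu/r1)*(sqrt(2*r2/(r1+r2)) - 1) = 1180.8284 m/s
dv2 = sqrt(mu/r2)*(1 - sqrt(2*r1/(r1+r2))) = 979.9487 m/s
total dv = |dv1| + |dv2| = 1180.8284 + 979.9487 = 2160.7771 m/s = 2.1608 km/s

2.1608 km/s


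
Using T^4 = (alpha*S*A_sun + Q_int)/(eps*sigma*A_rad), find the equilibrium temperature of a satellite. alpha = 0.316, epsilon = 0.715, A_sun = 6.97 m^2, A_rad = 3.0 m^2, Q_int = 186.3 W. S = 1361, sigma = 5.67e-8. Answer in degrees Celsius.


Numerator = alpha*S*A_sun + Q_int = 0.316*1361*6.97 + 186.3 = 3183.9297 W
Denominator = eps*sigma*A_rad = 0.715*5.67e-8*3.0 = 1.216215e-07 W/K^4
T^4 = 2.6179004e+10 K^4
T = 402.2428 K = 129.0928 C

129.0928 degrees Celsius


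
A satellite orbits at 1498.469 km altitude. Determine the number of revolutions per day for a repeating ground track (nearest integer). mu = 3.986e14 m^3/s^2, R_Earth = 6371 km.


r = 7.869469e+06 m
T = 2*pi*sqrt(r^3/mu) = 6947.5129 s = 115.7919 min
revs/day = 1440 / 115.7919 = 12.4361
Rounded: 12 revolutions per day

12 revolutions per day


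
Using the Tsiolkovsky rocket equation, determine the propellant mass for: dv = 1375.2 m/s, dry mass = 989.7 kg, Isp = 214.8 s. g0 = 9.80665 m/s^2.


ve = Isp * g0 = 214.8 * 9.80665 = 2106.468420 m/s
mass ratio = exp(dv/ve) = exp(1375.2/2106.468420) = 1.92100070
m_prop = m_dry * (mr - 1) = 989.7 * (1.92100070 - 1)
m_prop = 911.5144 kg

911.5144 kg


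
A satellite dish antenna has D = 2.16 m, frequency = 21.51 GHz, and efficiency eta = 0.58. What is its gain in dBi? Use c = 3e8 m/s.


lambda = c/f = 3e8 / 2.151e+10 = 0.013947 m
G = eta*(pi*D/lambda)^2 = 0.58*(pi*2.16/0.013947)^2
G = 137300.9533 (linear)
G = 10*log10(137300.9533) = 51.3767 dBi

51.3767 dBi


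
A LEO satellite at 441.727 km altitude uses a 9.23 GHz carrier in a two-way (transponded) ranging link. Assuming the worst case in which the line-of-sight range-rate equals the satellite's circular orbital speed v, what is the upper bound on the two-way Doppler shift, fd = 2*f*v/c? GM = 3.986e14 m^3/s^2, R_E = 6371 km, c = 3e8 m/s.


r = 6.812727e+06 m
v = sqrt(mu/r) = 7649.0615 m/s (worst-case radial velocity)
f = 9.23 GHz = 9.23e+09 Hz
fd = 2*f*v/c = 2*9.23e+09*7649.0615/3.0e+08
fd = 470672.2524 Hz

470672.2524 Hz


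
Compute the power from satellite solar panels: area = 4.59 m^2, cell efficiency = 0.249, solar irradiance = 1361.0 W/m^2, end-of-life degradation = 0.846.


P = area * eta * S * degradation
P = 4.59 * 0.249 * 1361.0 * 0.846
P = 1315.9534 W

1315.9534 W


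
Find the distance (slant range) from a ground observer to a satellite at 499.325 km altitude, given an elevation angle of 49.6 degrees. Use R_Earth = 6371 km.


h = 499.325 km, el = 49.6 deg
d = -R_E*sin(el) + sqrt((R_E*sin(el))^2 + 2*R_E*h + h^2)
d = -6371.0000*sin(0.8656833) + sqrt((6371.0000*0.7615383)^2 + 2*6371.0000*499.325 + 499.325^2)
d = 639.2598 km

639.2598 km


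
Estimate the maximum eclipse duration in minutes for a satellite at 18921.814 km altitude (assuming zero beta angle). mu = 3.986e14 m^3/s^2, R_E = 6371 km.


r = 25292.8140 km
T = 667.1995 min
Eclipse fraction = arcsin(R_E/r)/pi = arcsin(6371.0000/25292.8140)/pi
= arcsin(0.2518897)/pi = 0.08105203
Eclipse duration = 0.08105203 * 667.1995 = 54.0779 min

54.0779 minutes


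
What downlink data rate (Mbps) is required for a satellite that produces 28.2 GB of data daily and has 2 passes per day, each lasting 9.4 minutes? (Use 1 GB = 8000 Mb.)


total contact time = 2 * 9.4 * 60 = 1128.0000 s
data = 28.2 GB = 225600.0000 Mb
rate = 225600.0000 / 1128.0000 = 200.0000 Mbps

200.0000 Mbps


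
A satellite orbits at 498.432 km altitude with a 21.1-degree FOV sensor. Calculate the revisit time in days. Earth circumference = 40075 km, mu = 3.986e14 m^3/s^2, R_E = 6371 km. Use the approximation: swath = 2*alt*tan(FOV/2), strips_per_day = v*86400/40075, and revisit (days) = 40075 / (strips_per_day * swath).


swath = 2*498.432*tan(0.1841322) = 185.6578 km
v = sqrt(mu/r) = 7617.4258 m/s = 7.6174 km/s
strips/day = v*86400/40075 = 7.6174*86400/40075 = 16.4228
coverage/day = strips * swath = 16.4228 * 185.6578 = 3049.0293 km
revisit = 40075 / 3049.0293 = 13.1435 days

13.1435 days


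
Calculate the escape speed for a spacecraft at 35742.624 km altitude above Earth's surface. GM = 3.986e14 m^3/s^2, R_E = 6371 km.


r = 6371.0 + 35742.624 = 42113.6240 km = 4.2113624e+07 m
v_esc = sqrt(2*mu/r) = sqrt(2*3.986e14 / 4.2113624e+07)
v_esc = 4350.8322 m/s = 4.3508 km/s

4.3508 km/s


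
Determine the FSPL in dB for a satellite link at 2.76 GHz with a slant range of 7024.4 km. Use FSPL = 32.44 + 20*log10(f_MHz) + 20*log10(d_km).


f = 2.76 GHz = 2760.0000 MHz
d = 7024.4 km
FSPL = 32.44 + 20*log10(2760.0000) + 20*log10(7024.4)
FSPL = 32.44 + 68.8182 + 76.9322
FSPL = 178.1904 dB

178.1904 dB


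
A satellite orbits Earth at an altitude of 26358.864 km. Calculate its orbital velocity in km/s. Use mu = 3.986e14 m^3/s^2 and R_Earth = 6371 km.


r = R_E + alt = 6371.0 + 26358.864 = 32729.8640 km = 3.2729864e+07 m
v = sqrt(mu/r) = sqrt(3.986e14 / 3.2729864e+07) = 3489.7679 m/s = 3.4898 km/s

3.4898 km/s


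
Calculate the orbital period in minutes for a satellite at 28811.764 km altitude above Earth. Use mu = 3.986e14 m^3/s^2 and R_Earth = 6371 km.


r = 35182.7640 km = 3.5182764e+07 m
T = 2*pi*sqrt(r^3/mu) = 2*pi*sqrt(4.3550171e+22 / 3.986e14)
T = 65675.9183 s = 1094.5986 min

1094.5986 minutes


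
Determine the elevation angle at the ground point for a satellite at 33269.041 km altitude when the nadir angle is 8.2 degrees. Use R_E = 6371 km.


r = R_E + alt = 39640.0410 km
Law of sines in the satellite / Earth-center / ground-point triangle:
  sin(nadir)/R_E = sin(90 + el)/r  =>  cos(el) = (r/R_E)*sin(nadir)
cos(el) = (39640.0410 / 6371.0000) * sin(8.2 deg) = 0.88743
el = arccos(0.88743) = 27.4479 deg
(Earth-central angle = 90 - nadir - el = 54.3521 deg)

27.4479 degrees


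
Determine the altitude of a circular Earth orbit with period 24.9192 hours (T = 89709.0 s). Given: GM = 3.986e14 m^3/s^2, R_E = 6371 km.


T = 89709.0 s
r = (mu*T^2/(4*pi^2))^(1/3) = (3.986e14 * 89709.0^2 / (4*pi^2))^(1/3)
r = 4.3312827e+07 m = 43312.8269 km
alt = r - R_E = 43312.8269 - 6371 = 36941.8269 km

36941.8269 km


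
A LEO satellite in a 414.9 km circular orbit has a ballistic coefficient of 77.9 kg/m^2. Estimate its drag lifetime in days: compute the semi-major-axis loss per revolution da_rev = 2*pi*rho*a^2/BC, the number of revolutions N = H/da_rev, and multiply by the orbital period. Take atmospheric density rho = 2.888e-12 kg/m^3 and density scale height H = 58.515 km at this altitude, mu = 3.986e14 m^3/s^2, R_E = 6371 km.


a = R_E + alt = 6785.9000 km = 6.7859e+06 m
da_rev = 2*pi*rho*a^2/BC = 2*pi*2.888e-12*(6.7859e+06)^2/77.9 = 10.726413 m per revolution
N = H/da_rev = 58515.0000 m / 10.726413 m = 5455.2254 revolutions
P = 2*pi*sqrt(a^3/mu) = 5563.1709 s
lifetime = N*P = 5455.2254 * 5563.1709 = 3.0348351e+07 s = 351.2541 days

351.2541 days


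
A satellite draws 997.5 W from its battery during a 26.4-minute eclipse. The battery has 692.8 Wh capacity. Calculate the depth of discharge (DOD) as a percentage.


E_used = P * t / 60 = 997.5 * 26.4 / 60 = 438.9000 Wh
DOD = E_used / E_total * 100 = 438.9000 / 692.8 * 100
DOD = 63.3516 %

63.3516 %


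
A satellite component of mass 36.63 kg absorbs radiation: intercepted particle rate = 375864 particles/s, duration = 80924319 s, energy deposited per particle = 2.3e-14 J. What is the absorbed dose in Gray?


Total energy deposited = rate * time * E_per
  = 375864 * 80924319 * 2.3e-14 = 0.6995804 J
Dose = E_total / mass = 0.6995804 / 36.63
Dose = 0.01909856 Gy

0.0191 Gy


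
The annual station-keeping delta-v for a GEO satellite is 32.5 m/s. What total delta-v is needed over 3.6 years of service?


dV = rate * years = 32.5 * 3.6
dV = 117.0000 m/s

117.0000 m/s


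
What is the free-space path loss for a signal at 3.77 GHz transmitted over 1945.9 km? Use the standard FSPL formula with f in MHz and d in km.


f = 3.77 GHz = 3770.0000 MHz
d = 1945.9 km
FSPL = 32.44 + 20*log10(3770.0000) + 20*log10(1945.9)
FSPL = 32.44 + 71.5268 + 65.7824
FSPL = 169.7492 dB

169.7492 dB


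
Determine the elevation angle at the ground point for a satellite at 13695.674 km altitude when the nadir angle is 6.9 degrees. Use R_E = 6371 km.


r = R_E + alt = 20066.6740 km
Law of sines in the satellite / Earth-center / ground-point triangle:
  sin(nadir)/R_E = sin(90 + el)/r  =>  cos(el) = (r/R_E)*sin(nadir)
cos(el) = (20066.6740 / 6371.0000) * sin(6.9 deg) = 0.3783938
el = arccos(0.3783938) = 67.7658 deg
(Earth-central angle = 90 - nadir - el = 15.3342 deg)

67.7658 degrees


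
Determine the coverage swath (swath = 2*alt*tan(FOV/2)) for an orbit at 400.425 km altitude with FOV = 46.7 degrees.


FOV = 46.7 deg = 0.8150688 rad
swath = 2 * alt * tan(FOV/2) = 2 * 400.425 * tan(0.4075344)
swath = 2 * 400.425 * 0.431703
swath = 345.7293 km

345.7293 km


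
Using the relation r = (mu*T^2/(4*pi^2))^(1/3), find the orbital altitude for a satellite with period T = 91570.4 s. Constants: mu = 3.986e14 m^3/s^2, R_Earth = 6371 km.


T = 91570.4 s
r = (mu*T^2/(4*pi^2))^(1/3) = (3.986e14 * 91570.4^2 / (4*pi^2))^(1/3)
r = 4.3909915e+07 m = 43909.9147 km
alt = r - R_E = 43909.9147 - 6371 = 37538.9147 km

37538.9147 km


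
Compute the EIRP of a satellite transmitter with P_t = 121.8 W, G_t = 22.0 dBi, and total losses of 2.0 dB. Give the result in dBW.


Pt = 121.8 W = 20.8565 dBW
EIRP = Pt_dBW + Gt - losses = 20.8565 + 22.0 - 2.0 = 40.8565 dBW

40.8565 dBW


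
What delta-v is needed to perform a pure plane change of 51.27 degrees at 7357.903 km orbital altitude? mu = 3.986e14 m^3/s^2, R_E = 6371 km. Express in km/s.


r = 13728.9030 km = 1.3728903e+07 m
V = sqrt(mu/r) = 5388.2871 m/s
di = 51.27 deg = 0.8948303 rad
dV = 2*V*sin(di/2) = 2*5388.2871*sin(0.4474152)
dV = 4662.3401 m/s = 4.6623 km/s

4.6623 km/s


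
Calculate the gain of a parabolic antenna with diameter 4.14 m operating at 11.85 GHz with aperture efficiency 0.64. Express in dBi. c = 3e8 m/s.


lambda = c/f = 3e8 / 1.185e+10 = 0.02531646 m
G = eta*(pi*D/lambda)^2 = 0.64*(pi*4.14/0.02531646)^2
G = 168917.4796 (linear)
G = 10*log10(168917.4796) = 52.2767 dBi

52.2767 dBi


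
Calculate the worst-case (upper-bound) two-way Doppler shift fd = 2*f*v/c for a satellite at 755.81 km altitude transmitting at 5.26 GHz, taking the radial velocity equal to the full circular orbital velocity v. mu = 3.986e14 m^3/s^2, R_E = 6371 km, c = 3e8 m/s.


r = 7.12681e+06 m
v = sqrt(mu/r) = 7478.6129 m/s (worst-case radial velocity)
f = 5.26 GHz = 5.26e+09 Hz
fd = 2*f*v/c = 2*5.26e+09*7478.6129/3.0e+08
fd = 262250.0272 Hz

262250.0272 Hz


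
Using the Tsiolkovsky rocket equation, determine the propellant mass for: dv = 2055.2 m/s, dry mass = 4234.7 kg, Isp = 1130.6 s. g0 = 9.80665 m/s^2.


ve = Isp * g0 = 1130.6 * 9.80665 = 11087.398490 m/s
mass ratio = exp(dv/ve) = exp(2055.2/11087.398490) = 1.20365600
m_prop = m_dry * (mr - 1) = 4234.7 * (1.20365600 - 1)
m_prop = 862.4221 kg

862.4221 kg


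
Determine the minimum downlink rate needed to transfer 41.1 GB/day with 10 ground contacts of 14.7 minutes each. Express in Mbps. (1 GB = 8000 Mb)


total contact time = 10 * 14.7 * 60 = 8820.0000 s
data = 41.1 GB = 328800.0000 Mb
rate = 328800.0000 / 8820.0000 = 37.2789 Mbps

37.2789 Mbps


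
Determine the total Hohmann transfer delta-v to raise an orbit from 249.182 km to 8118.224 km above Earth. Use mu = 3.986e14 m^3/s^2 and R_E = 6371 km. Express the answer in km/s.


r1 = 6620.1820 km = 6.620182e+06 m
r2 = 14489.2240 km = 1.4489224e+07 m
dv1 = sqrt(mu/r1)*(sqrt(2*r2/(r1+r2)) - 1) = 1331.9527 m/s
dv2 = sqrt(mu/r2)*(1 - sqrt(2*r1/(r1+r2))) = 1091.0880 m/s
total dv = |dv1| + |dv2| = 1331.9527 + 1091.0880 = 2423.0407 m/s = 2.4230 km/s

2.4230 km/s


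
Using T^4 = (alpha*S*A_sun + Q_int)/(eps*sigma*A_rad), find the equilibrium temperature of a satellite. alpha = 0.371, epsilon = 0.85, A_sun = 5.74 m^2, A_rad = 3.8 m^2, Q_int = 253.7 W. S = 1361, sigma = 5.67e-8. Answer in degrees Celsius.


Numerator = alpha*S*A_sun + Q_int = 0.371*1361*5.74 + 253.7 = 3152.0039 W
Denominator = eps*sigma*A_rad = 0.85*5.67e-8*3.8 = 1.83141e-07 W/K^4
T^4 = 1.7210804e+10 K^4
T = 362.2015 K = 89.0515 C

89.0515 degrees Celsius


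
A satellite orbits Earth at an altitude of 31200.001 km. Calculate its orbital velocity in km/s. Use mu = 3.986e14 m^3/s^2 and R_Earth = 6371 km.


r = R_E + alt = 6371.0 + 31200.001 = 37571.0010 km = 3.7571001e+07 m
v = sqrt(mu/r) = sqrt(3.986e14 / 3.7571001e+07) = 3257.1838 m/s = 3.2572 km/s

3.2572 km/s


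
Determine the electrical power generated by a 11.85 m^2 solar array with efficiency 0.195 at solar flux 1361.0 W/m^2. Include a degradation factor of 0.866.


P = area * eta * S * degradation
P = 11.85 * 0.195 * 1361.0 * 0.866
P = 2723.5100 W

2723.5100 W


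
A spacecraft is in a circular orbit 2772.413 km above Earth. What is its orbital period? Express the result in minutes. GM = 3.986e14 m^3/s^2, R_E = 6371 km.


r = 9143.4130 km = 9.143413e+06 m
T = 2*pi*sqrt(r^3/mu) = 2*pi*sqrt(7.6440763e+20 / 3.986e14)
T = 8701.0913 s = 145.0182 min

145.0182 minutes


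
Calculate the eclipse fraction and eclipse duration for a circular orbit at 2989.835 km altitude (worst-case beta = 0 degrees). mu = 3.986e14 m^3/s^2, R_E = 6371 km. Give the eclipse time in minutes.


r = 9360.8350 km
T = 150.2214 min
Eclipse fraction = arcsin(R_E/r)/pi = arcsin(6371.0000/9360.8350)/pi
= arcsin(0.6806017)/pi = 0.2382815
Eclipse duration = 0.2382815 * 150.2214 = 35.7950 min

35.7950 minutes


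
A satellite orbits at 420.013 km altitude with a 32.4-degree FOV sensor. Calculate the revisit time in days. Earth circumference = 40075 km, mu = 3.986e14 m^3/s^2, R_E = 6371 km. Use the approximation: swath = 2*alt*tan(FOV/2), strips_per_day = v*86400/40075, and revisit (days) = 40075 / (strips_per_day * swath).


swath = 2*420.013*tan(0.2827433) = 244.0501 km
v = sqrt(mu/r) = 7661.2806 m/s = 7.6613 km/s
strips/day = v*86400/40075 = 7.6613*86400/40075 = 16.5174
coverage/day = strips * swath = 16.5174 * 244.0501 = 4031.0723 km
revisit = 40075 / 4031.0723 = 9.9415 days

9.9415 days


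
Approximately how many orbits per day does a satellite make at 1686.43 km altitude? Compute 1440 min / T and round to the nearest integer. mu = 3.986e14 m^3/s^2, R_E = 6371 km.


r = 8.05743e+06 m
T = 2*pi*sqrt(r^3/mu) = 7197.9037 s = 119.9651 min
revs/day = 1440 / 119.9651 = 12.0035
Rounded: 12 revolutions per day

12 revolutions per day


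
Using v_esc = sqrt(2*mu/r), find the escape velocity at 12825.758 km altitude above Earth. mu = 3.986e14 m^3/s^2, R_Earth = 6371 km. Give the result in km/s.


r = 6371.0 + 12825.758 = 19196.7580 km = 1.9196758e+07 m
v_esc = sqrt(2*mu/r) = sqrt(2*3.986e14 / 1.9196758e+07)
v_esc = 6444.2102 m/s = 6.4442 km/s

6.4442 km/s


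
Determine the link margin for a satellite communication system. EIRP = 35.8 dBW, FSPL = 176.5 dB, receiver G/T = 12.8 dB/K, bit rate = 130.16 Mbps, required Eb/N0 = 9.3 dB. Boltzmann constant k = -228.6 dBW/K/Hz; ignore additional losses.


C/N0 = EIRP - FSPL + G/T - k = 35.8 - 176.5 + 12.8 - (-228.6)
C/N0 = 100.7000 dB-Hz
R_b = 130.16 Mbps = 1.3016e+08 bps -> 10*log10(R_b) = 81.1448 dB-Hz
Eb/N0 = C/N0 - 10*log10(R_b) = 100.7000 - 81.1448 = 19.5552 dB
Margin = Eb/N0 - Eb/N0_req = 19.5552 - 9.3 = 10.2552 dB (link closes)

10.2552 dB


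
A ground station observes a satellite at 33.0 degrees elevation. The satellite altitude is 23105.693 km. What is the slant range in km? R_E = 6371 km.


h = 23105.693 km, el = 33.0 deg
d = -R_E*sin(el) + sqrt((R_E*sin(el))^2 + 2*R_E*h + h^2)
d = -6371.0000*sin(0.5759587) + sqrt((6371.0000*0.544639)^2 + 2*6371.0000*23105.693 + 23105.693^2)
d = 25518.4810 km

25518.4810 km


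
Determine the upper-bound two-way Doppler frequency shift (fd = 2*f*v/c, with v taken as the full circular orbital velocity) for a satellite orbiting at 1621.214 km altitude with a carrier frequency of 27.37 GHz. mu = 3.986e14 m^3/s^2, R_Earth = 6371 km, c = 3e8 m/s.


r = 7.992214e+06 m
v = sqrt(mu/r) = 7062.1200 m/s (worst-case radial velocity)
f = 27.37 GHz = 2.737e+10 Hz
fd = 2*f*v/c = 2*2.737e+10*7062.1200/3.0e+08
fd = 1.2886015e+06 Hz

1.2886e+06 Hz


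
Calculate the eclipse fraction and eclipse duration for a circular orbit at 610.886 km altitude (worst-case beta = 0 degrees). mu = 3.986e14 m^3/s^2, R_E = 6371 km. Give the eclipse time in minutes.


r = 6981.8860 km
T = 96.7652 min
Eclipse fraction = arcsin(R_E/r)/pi = arcsin(6371.0000/6981.8860)/pi
= arcsin(0.9125042)/pi = 0.3658541
Eclipse duration = 0.3658541 * 96.7652 = 35.4019 min

35.4019 minutes


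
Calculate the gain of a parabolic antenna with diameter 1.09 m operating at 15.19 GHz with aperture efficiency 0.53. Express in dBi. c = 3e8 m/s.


lambda = c/f = 3e8 / 1.519e+10 = 0.01974984 m
G = eta*(pi*D/lambda)^2 = 0.53*(pi*1.09/0.01974984)^2
G = 15933.1502 (linear)
G = 10*log10(15933.1502) = 42.0230 dBi

42.0230 dBi


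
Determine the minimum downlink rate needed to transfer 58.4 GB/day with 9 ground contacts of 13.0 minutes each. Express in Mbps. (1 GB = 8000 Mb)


total contact time = 9 * 13.0 * 60 = 7020.0000 s
data = 58.4 GB = 467200.0000 Mb
rate = 467200.0000 / 7020.0000 = 66.5527 Mbps

66.5527 Mbps


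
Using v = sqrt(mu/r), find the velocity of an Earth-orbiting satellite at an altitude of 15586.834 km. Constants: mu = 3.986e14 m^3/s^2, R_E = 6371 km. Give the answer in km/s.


r = R_E + alt = 6371.0 + 15586.834 = 21957.8340 km = 2.1957834e+07 m
v = sqrt(mu/r) = sqrt(3.986e14 / 2.1957834e+07) = 4260.6308 m/s = 4.2606 km/s

4.2606 km/s


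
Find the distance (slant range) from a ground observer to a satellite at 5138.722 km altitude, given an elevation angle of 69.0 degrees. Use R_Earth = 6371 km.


h = 5138.722 km, el = 69.0 deg
d = -R_E*sin(el) + sqrt((R_E*sin(el))^2 + 2*R_E*h + h^2)
d = -6371.0000*sin(1.2043) + sqrt((6371.0000*0.9335804)^2 + 2*6371.0000*5138.722 + 5138.722^2)
d = 5333.1551 km

5333.1551 km


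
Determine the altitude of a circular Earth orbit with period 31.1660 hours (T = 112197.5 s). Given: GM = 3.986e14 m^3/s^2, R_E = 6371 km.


T = 112197.5 s
r = (mu*T^2/(4*pi^2))^(1/3) = (3.986e14 * 112197.5^2 / (4*pi^2))^(1/3)
r = 5.0278383e+07 m = 50278.3835 km
alt = r - R_E = 50278.3835 - 6371 = 43907.3835 km

43907.3835 km


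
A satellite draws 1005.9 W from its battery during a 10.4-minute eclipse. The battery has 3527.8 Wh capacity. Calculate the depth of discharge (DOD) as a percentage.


E_used = P * t / 60 = 1005.9 * 10.4 / 60 = 174.3560 Wh
DOD = E_used / E_total * 100 = 174.3560 / 3527.8 * 100
DOD = 4.9423 %

4.9423 %


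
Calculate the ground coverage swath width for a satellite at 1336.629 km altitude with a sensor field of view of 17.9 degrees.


FOV = 17.9 deg = 0.3124139 rad
swath = 2 * alt * tan(FOV/2) = 2 * 1336.629 * tan(0.156207)
swath = 2 * 1336.629 * 0.15749
swath = 421.0114 km

421.0114 km


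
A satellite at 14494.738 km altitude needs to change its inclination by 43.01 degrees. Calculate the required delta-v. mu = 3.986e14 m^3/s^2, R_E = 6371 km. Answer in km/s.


r = 20865.7380 km = 2.0865738e+07 m
V = sqrt(mu/r) = 4370.7078 m/s
di = 43.01 deg = 0.7506661 rad
dV = 2*V*sin(di/2) = 2*4370.7078*sin(0.3753331)
dV = 3204.4493 m/s = 3.2044 km/s

3.2044 km/s


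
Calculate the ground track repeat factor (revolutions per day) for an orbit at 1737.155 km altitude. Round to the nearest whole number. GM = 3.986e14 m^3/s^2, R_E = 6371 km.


r = 8.108155e+06 m
T = 2*pi*sqrt(r^3/mu) = 7265.9814 s = 121.0997 min
revs/day = 1440 / 121.0997 = 11.8910
Rounded: 12 revolutions per day

12 revolutions per day


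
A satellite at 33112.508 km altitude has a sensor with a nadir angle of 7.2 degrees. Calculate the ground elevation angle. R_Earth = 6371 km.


r = R_E + alt = 39483.5080 km
Law of sines in the satellite / Earth-center / ground-point triangle:
  sin(nadir)/R_E = sin(90 + el)/r  =>  cos(el) = (r/R_E)*sin(nadir)
cos(el) = (39483.5080 / 6371.0000) * sin(7.2 deg) = 0.7767377
el = arccos(0.7767377) = 39.0372 deg
(Earth-central angle = 90 - nadir - el = 43.7628 deg)

39.0372 degrees


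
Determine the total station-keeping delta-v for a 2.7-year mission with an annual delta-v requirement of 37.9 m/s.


dV = rate * years = 37.9 * 2.7
dV = 102.3300 m/s

102.3300 m/s


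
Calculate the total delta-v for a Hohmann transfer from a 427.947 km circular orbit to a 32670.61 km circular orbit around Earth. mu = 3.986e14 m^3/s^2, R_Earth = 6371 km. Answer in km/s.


r1 = 6798.9470 km = 6.798947e+06 m
r2 = 39041.6100 km = 3.904161e+07 m
dv1 = sqrt(mu/r1)*(sqrt(2*r2/(r1+r2)) - 1) = 2336.3254 m/s
dv2 = sqrt(mu/r2)*(1 - sqrt(2*r1/(r1+r2))) = 1454.9834 m/s
total dv = |dv1| + |dv2| = 2336.3254 + 1454.9834 = 3791.3089 m/s = 3.7913 km/s

3.7913 km/s


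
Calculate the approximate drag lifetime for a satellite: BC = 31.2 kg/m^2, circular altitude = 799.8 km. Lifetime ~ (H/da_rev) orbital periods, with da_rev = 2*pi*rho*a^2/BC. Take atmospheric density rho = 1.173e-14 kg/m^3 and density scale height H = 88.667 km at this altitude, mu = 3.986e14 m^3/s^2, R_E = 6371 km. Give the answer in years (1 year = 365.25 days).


a = R_E + alt = 7170.8000 km = 7.1708e+06 m
da_rev = 2*pi*rho*a^2/BC = 2*pi*1.173e-14*(7.1708e+06)^2/31.2 = 0.121467056 m per revolution
N = H/da_rev = 88667.0000 m / 0.121467056 m = 729967.4729 revolutions
P = 2*pi*sqrt(a^3/mu) = 6043.1397 s
lifetime = N*P = 729967.4729 * 6043.1397 = 4.4112954e+09 s = 51056.6601 days
years = 51056.6601 / 365.25 = 139.7855 years

139.7855 years


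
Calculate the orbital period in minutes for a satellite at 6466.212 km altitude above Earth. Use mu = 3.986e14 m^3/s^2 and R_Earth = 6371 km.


r = 12837.2120 km = 1.2837212e+07 m
T = 2*pi*sqrt(r^3/mu) = 2*pi*sqrt(2.1154957e+21 / 3.986e14)
T = 14474.9573 s = 241.2493 min

241.2493 minutes


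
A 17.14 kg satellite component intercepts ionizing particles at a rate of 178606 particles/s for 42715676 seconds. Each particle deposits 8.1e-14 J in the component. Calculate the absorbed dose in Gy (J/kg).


Total energy deposited = rate * time * E_per
  = 178606 * 42715676 * 8.1e-14 = 0.6179714 J
Dose = E_total / mass = 0.6179714 / 17.14
Dose = 0.03605434 Gy

0.0361 Gy


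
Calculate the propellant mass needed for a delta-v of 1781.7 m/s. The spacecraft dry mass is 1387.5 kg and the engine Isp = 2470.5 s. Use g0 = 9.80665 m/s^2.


ve = Isp * g0 = 2470.5 * 9.80665 = 24227.328825 m/s
mass ratio = exp(dv/ve) = exp(1781.7/24227.328825) = 1.07631258
m_prop = m_dry * (mr - 1) = 1387.5 * (1.07631258 - 1)
m_prop = 105.8837 kg

105.8837 kg


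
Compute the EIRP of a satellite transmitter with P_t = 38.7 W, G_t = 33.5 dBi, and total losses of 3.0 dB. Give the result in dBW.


Pt = 38.7 W = 15.8771 dBW
EIRP = Pt_dBW + Gt - losses = 15.8771 + 33.5 - 3.0 = 46.3771 dBW

46.3771 dBW


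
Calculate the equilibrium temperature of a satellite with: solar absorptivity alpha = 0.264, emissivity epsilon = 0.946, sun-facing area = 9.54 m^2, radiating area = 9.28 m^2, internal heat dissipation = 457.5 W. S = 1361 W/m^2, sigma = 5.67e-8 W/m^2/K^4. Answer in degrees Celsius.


Numerator = alpha*S*A_sun + Q_int = 0.264*1361*9.54 + 457.5 = 3885.2602 W
Denominator = eps*sigma*A_rad = 0.946*5.67e-8*9.28 = 4.977625e-07 W/K^4
T^4 = 7.8054498e+09 K^4
T = 297.2347 K = 24.0847 C

24.0847 degrees Celsius


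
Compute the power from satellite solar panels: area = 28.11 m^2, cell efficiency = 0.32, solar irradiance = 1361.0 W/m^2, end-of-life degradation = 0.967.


P = area * eta * S * degradation
P = 28.11 * 0.32 * 1361.0 * 0.967
P = 11838.4658 W

11838.4658 W


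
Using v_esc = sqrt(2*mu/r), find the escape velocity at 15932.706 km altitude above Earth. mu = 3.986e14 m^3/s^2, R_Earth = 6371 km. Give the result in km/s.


r = 6371.0 + 15932.706 = 22303.7060 km = 2.2303706e+07 m
v_esc = sqrt(2*mu/r) = sqrt(2*3.986e14 / 2.2303706e+07)
v_esc = 5978.5399 m/s = 5.9785 km/s

5.9785 km/s


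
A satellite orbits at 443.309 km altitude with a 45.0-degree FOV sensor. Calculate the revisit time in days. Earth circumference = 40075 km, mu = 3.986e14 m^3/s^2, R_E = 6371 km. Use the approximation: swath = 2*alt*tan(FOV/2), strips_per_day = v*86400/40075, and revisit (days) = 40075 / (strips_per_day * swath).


swath = 2*443.309*tan(0.3926991) = 367.2492 km
v = sqrt(mu/r) = 7648.1736 m/s = 7.6482 km/s
strips/day = v*86400/40075 = 7.6482*86400/40075 = 16.4891
coverage/day = strips * swath = 16.4891 * 367.2492 = 6055.6227 km
revisit = 40075 / 6055.6227 = 6.6178 days

6.6178 days


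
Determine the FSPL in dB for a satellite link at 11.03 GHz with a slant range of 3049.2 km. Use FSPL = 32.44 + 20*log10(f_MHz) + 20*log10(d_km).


f = 11.03 GHz = 11030.0000 MHz
d = 3049.2 km
FSPL = 32.44 + 20*log10(11030.0000) + 20*log10(3049.2)
FSPL = 32.44 + 80.8515 + 69.6837
FSPL = 182.9752 dB

182.9752 dB


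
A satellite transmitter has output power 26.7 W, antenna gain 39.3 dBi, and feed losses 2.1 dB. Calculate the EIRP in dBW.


Pt = 26.7 W = 14.2651 dBW
EIRP = Pt_dBW + Gt - losses = 14.2651 + 39.3 - 2.1 = 51.4651 dBW

51.4651 dBW


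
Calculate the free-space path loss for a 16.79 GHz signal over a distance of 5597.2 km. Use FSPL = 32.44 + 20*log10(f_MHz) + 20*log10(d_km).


f = 16.79 GHz = 16790.0000 MHz
d = 5597.2 km
FSPL = 32.44 + 20*log10(16790.0000) + 20*log10(5597.2)
FSPL = 32.44 + 84.5010 + 74.9594
FSPL = 191.9004 dB

191.9004 dB


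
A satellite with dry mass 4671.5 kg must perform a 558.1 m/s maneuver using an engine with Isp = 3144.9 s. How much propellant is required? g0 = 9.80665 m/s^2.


ve = Isp * g0 = 3144.9 * 9.80665 = 30840.933585 m/s
mass ratio = exp(dv/ve) = exp(558.1/30840.933585) = 1.01826081
m_prop = m_dry * (mr - 1) = 4671.5 * (1.01826081 - 1)
m_prop = 85.3054 kg

85.3054 kg


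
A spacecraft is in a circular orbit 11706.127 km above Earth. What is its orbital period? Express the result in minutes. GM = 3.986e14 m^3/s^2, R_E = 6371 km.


r = 18077.1270 km = 1.8077127e+07 m
T = 2*pi*sqrt(r^3/mu) = 2*pi*sqrt(5.9072891e+21 / 3.986e14)
T = 24188.2994 s = 403.1383 min

403.1383 minutes


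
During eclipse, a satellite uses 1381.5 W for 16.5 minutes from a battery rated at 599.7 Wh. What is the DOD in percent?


E_used = P * t / 60 = 1381.5 * 16.5 / 60 = 379.9125 Wh
DOD = E_used / E_total * 100 = 379.9125 / 599.7 * 100
DOD = 63.3504 %

63.3504 %


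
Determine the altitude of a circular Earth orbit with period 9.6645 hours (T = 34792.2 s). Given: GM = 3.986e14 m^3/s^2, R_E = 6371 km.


T = 34792.2 s
r = (mu*T^2/(4*pi^2))^(1/3) = (3.986e14 * 34792.2^2 / (4*pi^2))^(1/3)
r = 2.3034588e+07 m = 23034.5879 km
alt = r - R_E = 23034.5879 - 6371 = 16663.5879 km

16663.5879 km


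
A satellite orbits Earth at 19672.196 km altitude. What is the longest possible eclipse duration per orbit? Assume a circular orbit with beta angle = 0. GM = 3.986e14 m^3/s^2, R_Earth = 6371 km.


r = 26043.1960 km
T = 697.1101 min
Eclipse fraction = arcsin(R_E/r)/pi = arcsin(6371.0000/26043.1960)/pi
= arcsin(0.244632)/pi = 0.07866716
Eclipse duration = 0.07866716 * 697.1101 = 54.8397 min

54.8397 minutes


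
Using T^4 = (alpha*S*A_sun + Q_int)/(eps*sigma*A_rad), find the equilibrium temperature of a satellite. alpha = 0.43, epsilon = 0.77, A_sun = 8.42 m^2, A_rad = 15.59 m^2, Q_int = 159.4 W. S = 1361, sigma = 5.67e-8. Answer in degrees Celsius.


Numerator = alpha*S*A_sun + Q_int = 0.43*1361*8.42 + 159.4 = 5087.0366 W
Denominator = eps*sigma*A_rad = 0.77*5.67e-8*15.59 = 6.8064381e-07 W/K^4
T^4 = 7.4738601e+09 K^4
T = 294.0263 K = 20.8763 C

20.8763 degrees Celsius


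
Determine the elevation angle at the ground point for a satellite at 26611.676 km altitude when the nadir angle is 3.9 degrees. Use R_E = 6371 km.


r = R_E + alt = 32982.6760 km
Law of sines in the satellite / Earth-center / ground-point triangle:
  sin(nadir)/R_E = sin(90 + el)/r  =>  cos(el) = (r/R_E)*sin(nadir)
cos(el) = (32982.6760 / 6371.0000) * sin(3.9 deg) = 0.3521153
el = arccos(0.3521153) = 69.3833 deg
(Earth-central angle = 90 - nadir - el = 16.7167 deg)

69.3833 degrees
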